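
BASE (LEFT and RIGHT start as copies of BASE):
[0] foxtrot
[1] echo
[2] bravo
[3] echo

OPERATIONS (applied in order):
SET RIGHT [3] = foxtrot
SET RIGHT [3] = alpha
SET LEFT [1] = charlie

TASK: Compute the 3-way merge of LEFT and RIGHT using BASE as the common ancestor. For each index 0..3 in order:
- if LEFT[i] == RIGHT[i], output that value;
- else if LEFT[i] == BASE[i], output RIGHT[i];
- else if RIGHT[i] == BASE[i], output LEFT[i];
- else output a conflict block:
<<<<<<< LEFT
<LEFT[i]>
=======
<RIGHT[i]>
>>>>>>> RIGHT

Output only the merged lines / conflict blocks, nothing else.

Answer: foxtrot
charlie
bravo
alpha

Derivation:
Final LEFT:  [foxtrot, charlie, bravo, echo]
Final RIGHT: [foxtrot, echo, bravo, alpha]
i=0: L=foxtrot R=foxtrot -> agree -> foxtrot
i=1: L=charlie, R=echo=BASE -> take LEFT -> charlie
i=2: L=bravo R=bravo -> agree -> bravo
i=3: L=echo=BASE, R=alpha -> take RIGHT -> alpha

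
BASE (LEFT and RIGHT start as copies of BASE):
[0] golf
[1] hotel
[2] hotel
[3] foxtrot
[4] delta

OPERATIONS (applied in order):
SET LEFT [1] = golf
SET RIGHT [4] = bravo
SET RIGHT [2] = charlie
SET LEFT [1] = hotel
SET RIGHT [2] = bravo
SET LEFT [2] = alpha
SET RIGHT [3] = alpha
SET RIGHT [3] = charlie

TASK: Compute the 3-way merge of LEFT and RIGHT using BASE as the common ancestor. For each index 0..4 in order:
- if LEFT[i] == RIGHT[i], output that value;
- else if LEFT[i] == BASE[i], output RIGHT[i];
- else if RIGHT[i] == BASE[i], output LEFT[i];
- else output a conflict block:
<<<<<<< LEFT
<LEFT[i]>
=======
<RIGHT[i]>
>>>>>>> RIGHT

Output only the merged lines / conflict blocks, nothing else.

Answer: golf
hotel
<<<<<<< LEFT
alpha
=======
bravo
>>>>>>> RIGHT
charlie
bravo

Derivation:
Final LEFT:  [golf, hotel, alpha, foxtrot, delta]
Final RIGHT: [golf, hotel, bravo, charlie, bravo]
i=0: L=golf R=golf -> agree -> golf
i=1: L=hotel R=hotel -> agree -> hotel
i=2: BASE=hotel L=alpha R=bravo all differ -> CONFLICT
i=3: L=foxtrot=BASE, R=charlie -> take RIGHT -> charlie
i=4: L=delta=BASE, R=bravo -> take RIGHT -> bravo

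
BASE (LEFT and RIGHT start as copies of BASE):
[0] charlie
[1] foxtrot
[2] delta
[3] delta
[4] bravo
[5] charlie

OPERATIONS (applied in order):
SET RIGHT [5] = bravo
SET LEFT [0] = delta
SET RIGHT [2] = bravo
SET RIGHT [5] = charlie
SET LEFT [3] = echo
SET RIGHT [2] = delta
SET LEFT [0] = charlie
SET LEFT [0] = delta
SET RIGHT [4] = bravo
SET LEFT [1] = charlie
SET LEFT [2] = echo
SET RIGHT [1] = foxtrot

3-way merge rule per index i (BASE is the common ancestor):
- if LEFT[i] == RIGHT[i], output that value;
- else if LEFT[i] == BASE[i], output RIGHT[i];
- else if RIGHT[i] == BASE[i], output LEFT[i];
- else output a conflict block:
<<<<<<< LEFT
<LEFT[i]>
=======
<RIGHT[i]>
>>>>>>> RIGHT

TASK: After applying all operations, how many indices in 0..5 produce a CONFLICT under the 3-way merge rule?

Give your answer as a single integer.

Final LEFT:  [delta, charlie, echo, echo, bravo, charlie]
Final RIGHT: [charlie, foxtrot, delta, delta, bravo, charlie]
i=0: L=delta, R=charlie=BASE -> take LEFT -> delta
i=1: L=charlie, R=foxtrot=BASE -> take LEFT -> charlie
i=2: L=echo, R=delta=BASE -> take LEFT -> echo
i=3: L=echo, R=delta=BASE -> take LEFT -> echo
i=4: L=bravo R=bravo -> agree -> bravo
i=5: L=charlie R=charlie -> agree -> charlie
Conflict count: 0

Answer: 0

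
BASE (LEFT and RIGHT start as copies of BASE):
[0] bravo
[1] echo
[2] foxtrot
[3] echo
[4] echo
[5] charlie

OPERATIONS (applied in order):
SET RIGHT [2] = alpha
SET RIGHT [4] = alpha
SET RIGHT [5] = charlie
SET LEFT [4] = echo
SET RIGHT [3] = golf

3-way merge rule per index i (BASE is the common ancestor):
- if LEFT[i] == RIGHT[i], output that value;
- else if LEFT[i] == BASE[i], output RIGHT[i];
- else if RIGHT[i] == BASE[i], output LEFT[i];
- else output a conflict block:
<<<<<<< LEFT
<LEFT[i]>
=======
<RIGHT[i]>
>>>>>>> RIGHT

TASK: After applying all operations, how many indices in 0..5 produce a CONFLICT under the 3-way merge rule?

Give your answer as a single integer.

Answer: 0

Derivation:
Final LEFT:  [bravo, echo, foxtrot, echo, echo, charlie]
Final RIGHT: [bravo, echo, alpha, golf, alpha, charlie]
i=0: L=bravo R=bravo -> agree -> bravo
i=1: L=echo R=echo -> agree -> echo
i=2: L=foxtrot=BASE, R=alpha -> take RIGHT -> alpha
i=3: L=echo=BASE, R=golf -> take RIGHT -> golf
i=4: L=echo=BASE, R=alpha -> take RIGHT -> alpha
i=5: L=charlie R=charlie -> agree -> charlie
Conflict count: 0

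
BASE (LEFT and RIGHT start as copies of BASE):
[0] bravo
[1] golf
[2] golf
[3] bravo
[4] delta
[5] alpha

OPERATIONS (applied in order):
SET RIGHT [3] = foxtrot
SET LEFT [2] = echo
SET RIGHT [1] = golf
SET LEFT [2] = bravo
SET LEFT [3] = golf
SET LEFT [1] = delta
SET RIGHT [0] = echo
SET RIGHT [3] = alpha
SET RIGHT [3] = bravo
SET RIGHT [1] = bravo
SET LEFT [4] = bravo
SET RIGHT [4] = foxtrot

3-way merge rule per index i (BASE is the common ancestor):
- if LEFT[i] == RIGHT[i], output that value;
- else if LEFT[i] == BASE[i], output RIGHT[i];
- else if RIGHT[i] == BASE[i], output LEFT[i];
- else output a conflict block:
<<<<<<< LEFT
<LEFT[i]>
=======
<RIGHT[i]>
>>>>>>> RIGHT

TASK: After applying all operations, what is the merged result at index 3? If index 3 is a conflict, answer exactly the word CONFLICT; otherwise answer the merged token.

Final LEFT:  [bravo, delta, bravo, golf, bravo, alpha]
Final RIGHT: [echo, bravo, golf, bravo, foxtrot, alpha]
i=0: L=bravo=BASE, R=echo -> take RIGHT -> echo
i=1: BASE=golf L=delta R=bravo all differ -> CONFLICT
i=2: L=bravo, R=golf=BASE -> take LEFT -> bravo
i=3: L=golf, R=bravo=BASE -> take LEFT -> golf
i=4: BASE=delta L=bravo R=foxtrot all differ -> CONFLICT
i=5: L=alpha R=alpha -> agree -> alpha
Index 3 -> golf

Answer: golf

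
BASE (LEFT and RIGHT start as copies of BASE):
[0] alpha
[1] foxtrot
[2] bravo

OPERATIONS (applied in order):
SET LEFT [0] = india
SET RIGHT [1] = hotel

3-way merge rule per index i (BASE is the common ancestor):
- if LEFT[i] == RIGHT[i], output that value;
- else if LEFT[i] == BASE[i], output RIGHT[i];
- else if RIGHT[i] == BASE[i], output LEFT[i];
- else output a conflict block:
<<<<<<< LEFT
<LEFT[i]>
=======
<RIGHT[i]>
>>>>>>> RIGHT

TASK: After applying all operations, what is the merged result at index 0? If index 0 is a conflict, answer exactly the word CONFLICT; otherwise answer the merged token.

Final LEFT:  [india, foxtrot, bravo]
Final RIGHT: [alpha, hotel, bravo]
i=0: L=india, R=alpha=BASE -> take LEFT -> india
i=1: L=foxtrot=BASE, R=hotel -> take RIGHT -> hotel
i=2: L=bravo R=bravo -> agree -> bravo
Index 0 -> india

Answer: india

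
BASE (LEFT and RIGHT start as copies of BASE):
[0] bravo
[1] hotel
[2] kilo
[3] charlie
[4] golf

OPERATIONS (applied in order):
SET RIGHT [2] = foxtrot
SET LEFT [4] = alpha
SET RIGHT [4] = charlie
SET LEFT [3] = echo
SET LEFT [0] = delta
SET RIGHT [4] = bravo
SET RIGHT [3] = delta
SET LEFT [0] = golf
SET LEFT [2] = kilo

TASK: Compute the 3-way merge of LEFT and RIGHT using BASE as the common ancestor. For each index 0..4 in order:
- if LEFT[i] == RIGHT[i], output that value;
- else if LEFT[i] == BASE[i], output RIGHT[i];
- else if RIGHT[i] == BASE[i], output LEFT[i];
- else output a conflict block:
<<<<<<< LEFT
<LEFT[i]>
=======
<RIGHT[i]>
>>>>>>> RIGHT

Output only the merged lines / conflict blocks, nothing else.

Final LEFT:  [golf, hotel, kilo, echo, alpha]
Final RIGHT: [bravo, hotel, foxtrot, delta, bravo]
i=0: L=golf, R=bravo=BASE -> take LEFT -> golf
i=1: L=hotel R=hotel -> agree -> hotel
i=2: L=kilo=BASE, R=foxtrot -> take RIGHT -> foxtrot
i=3: BASE=charlie L=echo R=delta all differ -> CONFLICT
i=4: BASE=golf L=alpha R=bravo all differ -> CONFLICT

Answer: golf
hotel
foxtrot
<<<<<<< LEFT
echo
=======
delta
>>>>>>> RIGHT
<<<<<<< LEFT
alpha
=======
bravo
>>>>>>> RIGHT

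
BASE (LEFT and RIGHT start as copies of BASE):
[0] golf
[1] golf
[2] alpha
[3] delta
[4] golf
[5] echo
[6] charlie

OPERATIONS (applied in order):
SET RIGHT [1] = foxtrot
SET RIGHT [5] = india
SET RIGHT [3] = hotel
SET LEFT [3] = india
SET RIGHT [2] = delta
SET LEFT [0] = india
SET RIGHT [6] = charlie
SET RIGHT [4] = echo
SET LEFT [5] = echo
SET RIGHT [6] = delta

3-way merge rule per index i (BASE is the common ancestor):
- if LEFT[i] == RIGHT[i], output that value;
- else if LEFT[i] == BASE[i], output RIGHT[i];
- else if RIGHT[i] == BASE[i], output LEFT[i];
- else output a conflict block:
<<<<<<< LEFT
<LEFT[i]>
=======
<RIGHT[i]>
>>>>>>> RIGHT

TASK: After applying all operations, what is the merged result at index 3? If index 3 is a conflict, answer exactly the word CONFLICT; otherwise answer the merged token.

Answer: CONFLICT

Derivation:
Final LEFT:  [india, golf, alpha, india, golf, echo, charlie]
Final RIGHT: [golf, foxtrot, delta, hotel, echo, india, delta]
i=0: L=india, R=golf=BASE -> take LEFT -> india
i=1: L=golf=BASE, R=foxtrot -> take RIGHT -> foxtrot
i=2: L=alpha=BASE, R=delta -> take RIGHT -> delta
i=3: BASE=delta L=india R=hotel all differ -> CONFLICT
i=4: L=golf=BASE, R=echo -> take RIGHT -> echo
i=5: L=echo=BASE, R=india -> take RIGHT -> india
i=6: L=charlie=BASE, R=delta -> take RIGHT -> delta
Index 3 -> CONFLICT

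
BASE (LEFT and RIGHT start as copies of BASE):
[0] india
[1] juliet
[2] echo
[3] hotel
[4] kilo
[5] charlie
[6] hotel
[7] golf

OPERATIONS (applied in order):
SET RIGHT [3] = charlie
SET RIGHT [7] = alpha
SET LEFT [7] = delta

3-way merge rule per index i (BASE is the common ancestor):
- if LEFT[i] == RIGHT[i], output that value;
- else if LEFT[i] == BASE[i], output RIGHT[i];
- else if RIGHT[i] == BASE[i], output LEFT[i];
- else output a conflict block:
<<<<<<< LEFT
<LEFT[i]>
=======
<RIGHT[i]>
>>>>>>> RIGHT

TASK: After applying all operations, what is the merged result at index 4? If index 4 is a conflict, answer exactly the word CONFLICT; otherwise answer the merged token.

Answer: kilo

Derivation:
Final LEFT:  [india, juliet, echo, hotel, kilo, charlie, hotel, delta]
Final RIGHT: [india, juliet, echo, charlie, kilo, charlie, hotel, alpha]
i=0: L=india R=india -> agree -> india
i=1: L=juliet R=juliet -> agree -> juliet
i=2: L=echo R=echo -> agree -> echo
i=3: L=hotel=BASE, R=charlie -> take RIGHT -> charlie
i=4: L=kilo R=kilo -> agree -> kilo
i=5: L=charlie R=charlie -> agree -> charlie
i=6: L=hotel R=hotel -> agree -> hotel
i=7: BASE=golf L=delta R=alpha all differ -> CONFLICT
Index 4 -> kilo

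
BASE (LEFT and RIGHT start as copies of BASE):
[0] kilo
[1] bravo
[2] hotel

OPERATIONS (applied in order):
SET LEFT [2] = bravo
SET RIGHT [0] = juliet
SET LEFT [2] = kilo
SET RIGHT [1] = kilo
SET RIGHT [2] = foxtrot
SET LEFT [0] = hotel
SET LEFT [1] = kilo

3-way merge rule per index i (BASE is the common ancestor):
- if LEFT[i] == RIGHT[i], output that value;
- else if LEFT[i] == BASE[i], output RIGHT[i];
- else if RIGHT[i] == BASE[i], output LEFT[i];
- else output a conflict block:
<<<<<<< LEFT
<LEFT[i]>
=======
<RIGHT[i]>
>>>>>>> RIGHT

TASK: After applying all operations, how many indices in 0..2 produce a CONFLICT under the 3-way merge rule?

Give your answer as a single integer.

Answer: 2

Derivation:
Final LEFT:  [hotel, kilo, kilo]
Final RIGHT: [juliet, kilo, foxtrot]
i=0: BASE=kilo L=hotel R=juliet all differ -> CONFLICT
i=1: L=kilo R=kilo -> agree -> kilo
i=2: BASE=hotel L=kilo R=foxtrot all differ -> CONFLICT
Conflict count: 2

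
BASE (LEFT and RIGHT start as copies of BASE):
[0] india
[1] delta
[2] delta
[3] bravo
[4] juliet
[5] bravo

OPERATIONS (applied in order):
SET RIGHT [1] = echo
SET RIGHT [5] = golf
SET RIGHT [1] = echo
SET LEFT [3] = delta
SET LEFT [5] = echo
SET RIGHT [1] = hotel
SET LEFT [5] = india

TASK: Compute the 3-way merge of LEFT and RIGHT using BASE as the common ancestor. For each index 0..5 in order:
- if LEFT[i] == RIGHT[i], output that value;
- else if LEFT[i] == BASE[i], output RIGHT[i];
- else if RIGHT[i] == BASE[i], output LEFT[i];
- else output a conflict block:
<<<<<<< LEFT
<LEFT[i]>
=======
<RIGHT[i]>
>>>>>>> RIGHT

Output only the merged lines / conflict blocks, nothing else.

Answer: india
hotel
delta
delta
juliet
<<<<<<< LEFT
india
=======
golf
>>>>>>> RIGHT

Derivation:
Final LEFT:  [india, delta, delta, delta, juliet, india]
Final RIGHT: [india, hotel, delta, bravo, juliet, golf]
i=0: L=india R=india -> agree -> india
i=1: L=delta=BASE, R=hotel -> take RIGHT -> hotel
i=2: L=delta R=delta -> agree -> delta
i=3: L=delta, R=bravo=BASE -> take LEFT -> delta
i=4: L=juliet R=juliet -> agree -> juliet
i=5: BASE=bravo L=india R=golf all differ -> CONFLICT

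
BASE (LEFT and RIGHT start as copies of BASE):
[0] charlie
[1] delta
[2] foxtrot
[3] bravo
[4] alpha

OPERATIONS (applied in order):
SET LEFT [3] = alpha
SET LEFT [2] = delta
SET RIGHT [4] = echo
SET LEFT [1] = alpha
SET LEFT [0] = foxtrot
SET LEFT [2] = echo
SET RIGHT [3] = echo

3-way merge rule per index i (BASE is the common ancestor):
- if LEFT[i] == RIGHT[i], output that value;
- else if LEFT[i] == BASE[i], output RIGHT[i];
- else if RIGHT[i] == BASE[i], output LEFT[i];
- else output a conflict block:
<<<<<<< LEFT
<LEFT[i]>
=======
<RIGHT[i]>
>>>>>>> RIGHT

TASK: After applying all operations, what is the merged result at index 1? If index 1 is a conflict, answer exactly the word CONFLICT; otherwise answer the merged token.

Answer: alpha

Derivation:
Final LEFT:  [foxtrot, alpha, echo, alpha, alpha]
Final RIGHT: [charlie, delta, foxtrot, echo, echo]
i=0: L=foxtrot, R=charlie=BASE -> take LEFT -> foxtrot
i=1: L=alpha, R=delta=BASE -> take LEFT -> alpha
i=2: L=echo, R=foxtrot=BASE -> take LEFT -> echo
i=3: BASE=bravo L=alpha R=echo all differ -> CONFLICT
i=4: L=alpha=BASE, R=echo -> take RIGHT -> echo
Index 1 -> alpha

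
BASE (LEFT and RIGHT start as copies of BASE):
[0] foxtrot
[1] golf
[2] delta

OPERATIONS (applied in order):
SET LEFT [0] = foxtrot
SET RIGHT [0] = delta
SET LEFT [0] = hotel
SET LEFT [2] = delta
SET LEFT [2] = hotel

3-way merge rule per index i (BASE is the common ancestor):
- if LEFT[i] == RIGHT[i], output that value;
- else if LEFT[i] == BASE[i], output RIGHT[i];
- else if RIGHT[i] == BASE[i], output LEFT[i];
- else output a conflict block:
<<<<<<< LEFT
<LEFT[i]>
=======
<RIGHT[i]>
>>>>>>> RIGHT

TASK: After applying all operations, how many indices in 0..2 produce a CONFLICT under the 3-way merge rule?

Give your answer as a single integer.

Answer: 1

Derivation:
Final LEFT:  [hotel, golf, hotel]
Final RIGHT: [delta, golf, delta]
i=0: BASE=foxtrot L=hotel R=delta all differ -> CONFLICT
i=1: L=golf R=golf -> agree -> golf
i=2: L=hotel, R=delta=BASE -> take LEFT -> hotel
Conflict count: 1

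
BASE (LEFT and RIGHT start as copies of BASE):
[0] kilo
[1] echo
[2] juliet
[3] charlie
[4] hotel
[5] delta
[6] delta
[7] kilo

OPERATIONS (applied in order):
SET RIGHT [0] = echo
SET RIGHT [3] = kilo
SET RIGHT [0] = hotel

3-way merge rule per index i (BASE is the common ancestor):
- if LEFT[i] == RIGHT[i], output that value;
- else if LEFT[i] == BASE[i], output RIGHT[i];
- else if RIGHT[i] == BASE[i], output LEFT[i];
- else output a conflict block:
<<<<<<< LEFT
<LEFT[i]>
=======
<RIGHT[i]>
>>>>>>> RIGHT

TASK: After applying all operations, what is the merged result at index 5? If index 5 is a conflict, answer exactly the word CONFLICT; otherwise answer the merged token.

Answer: delta

Derivation:
Final LEFT:  [kilo, echo, juliet, charlie, hotel, delta, delta, kilo]
Final RIGHT: [hotel, echo, juliet, kilo, hotel, delta, delta, kilo]
i=0: L=kilo=BASE, R=hotel -> take RIGHT -> hotel
i=1: L=echo R=echo -> agree -> echo
i=2: L=juliet R=juliet -> agree -> juliet
i=3: L=charlie=BASE, R=kilo -> take RIGHT -> kilo
i=4: L=hotel R=hotel -> agree -> hotel
i=5: L=delta R=delta -> agree -> delta
i=6: L=delta R=delta -> agree -> delta
i=7: L=kilo R=kilo -> agree -> kilo
Index 5 -> delta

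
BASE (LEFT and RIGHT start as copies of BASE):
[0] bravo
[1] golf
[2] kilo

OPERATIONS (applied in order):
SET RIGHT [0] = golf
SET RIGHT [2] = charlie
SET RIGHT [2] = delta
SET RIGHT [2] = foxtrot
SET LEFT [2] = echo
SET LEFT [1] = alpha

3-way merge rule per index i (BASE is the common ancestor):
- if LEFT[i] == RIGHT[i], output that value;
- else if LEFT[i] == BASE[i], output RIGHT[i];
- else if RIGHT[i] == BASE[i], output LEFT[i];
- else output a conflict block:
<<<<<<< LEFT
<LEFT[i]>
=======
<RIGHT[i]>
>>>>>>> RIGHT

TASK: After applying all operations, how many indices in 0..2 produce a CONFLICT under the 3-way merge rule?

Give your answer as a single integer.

Final LEFT:  [bravo, alpha, echo]
Final RIGHT: [golf, golf, foxtrot]
i=0: L=bravo=BASE, R=golf -> take RIGHT -> golf
i=1: L=alpha, R=golf=BASE -> take LEFT -> alpha
i=2: BASE=kilo L=echo R=foxtrot all differ -> CONFLICT
Conflict count: 1

Answer: 1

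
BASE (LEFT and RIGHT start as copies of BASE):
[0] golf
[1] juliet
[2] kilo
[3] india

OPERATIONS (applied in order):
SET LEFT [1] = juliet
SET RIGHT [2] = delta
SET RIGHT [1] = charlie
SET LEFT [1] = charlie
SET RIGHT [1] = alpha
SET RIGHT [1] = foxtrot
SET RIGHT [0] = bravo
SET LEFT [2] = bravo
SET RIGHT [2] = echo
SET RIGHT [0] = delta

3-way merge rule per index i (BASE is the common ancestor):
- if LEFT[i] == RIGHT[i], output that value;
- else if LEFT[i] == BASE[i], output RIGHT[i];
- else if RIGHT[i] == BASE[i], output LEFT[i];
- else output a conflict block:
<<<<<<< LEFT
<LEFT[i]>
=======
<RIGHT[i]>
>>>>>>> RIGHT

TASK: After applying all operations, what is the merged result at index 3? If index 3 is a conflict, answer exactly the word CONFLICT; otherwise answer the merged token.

Final LEFT:  [golf, charlie, bravo, india]
Final RIGHT: [delta, foxtrot, echo, india]
i=0: L=golf=BASE, R=delta -> take RIGHT -> delta
i=1: BASE=juliet L=charlie R=foxtrot all differ -> CONFLICT
i=2: BASE=kilo L=bravo R=echo all differ -> CONFLICT
i=3: L=india R=india -> agree -> india
Index 3 -> india

Answer: india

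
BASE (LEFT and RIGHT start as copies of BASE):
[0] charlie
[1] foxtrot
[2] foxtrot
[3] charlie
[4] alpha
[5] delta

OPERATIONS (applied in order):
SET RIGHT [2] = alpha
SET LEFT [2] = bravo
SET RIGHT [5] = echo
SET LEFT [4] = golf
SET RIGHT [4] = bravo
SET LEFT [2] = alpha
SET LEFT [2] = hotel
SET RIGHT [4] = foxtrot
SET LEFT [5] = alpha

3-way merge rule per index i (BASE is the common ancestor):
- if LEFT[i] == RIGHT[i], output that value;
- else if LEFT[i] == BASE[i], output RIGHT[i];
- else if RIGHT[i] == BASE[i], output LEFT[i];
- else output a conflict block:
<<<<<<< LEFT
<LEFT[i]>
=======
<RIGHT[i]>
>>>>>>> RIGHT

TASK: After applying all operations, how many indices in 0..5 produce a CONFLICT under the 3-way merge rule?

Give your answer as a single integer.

Final LEFT:  [charlie, foxtrot, hotel, charlie, golf, alpha]
Final RIGHT: [charlie, foxtrot, alpha, charlie, foxtrot, echo]
i=0: L=charlie R=charlie -> agree -> charlie
i=1: L=foxtrot R=foxtrot -> agree -> foxtrot
i=2: BASE=foxtrot L=hotel R=alpha all differ -> CONFLICT
i=3: L=charlie R=charlie -> agree -> charlie
i=4: BASE=alpha L=golf R=foxtrot all differ -> CONFLICT
i=5: BASE=delta L=alpha R=echo all differ -> CONFLICT
Conflict count: 3

Answer: 3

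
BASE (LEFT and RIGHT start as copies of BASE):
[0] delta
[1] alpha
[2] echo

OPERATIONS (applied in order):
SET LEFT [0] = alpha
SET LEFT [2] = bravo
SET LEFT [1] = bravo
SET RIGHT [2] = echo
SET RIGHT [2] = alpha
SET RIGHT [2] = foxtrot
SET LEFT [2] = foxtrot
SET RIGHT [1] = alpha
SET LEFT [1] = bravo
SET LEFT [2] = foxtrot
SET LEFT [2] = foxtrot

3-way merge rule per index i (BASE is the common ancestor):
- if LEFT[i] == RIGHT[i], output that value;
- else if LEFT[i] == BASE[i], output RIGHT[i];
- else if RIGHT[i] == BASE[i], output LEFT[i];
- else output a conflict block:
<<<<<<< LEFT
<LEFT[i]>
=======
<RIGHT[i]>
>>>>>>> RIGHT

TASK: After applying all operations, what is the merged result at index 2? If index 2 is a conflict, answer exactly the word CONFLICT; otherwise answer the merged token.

Answer: foxtrot

Derivation:
Final LEFT:  [alpha, bravo, foxtrot]
Final RIGHT: [delta, alpha, foxtrot]
i=0: L=alpha, R=delta=BASE -> take LEFT -> alpha
i=1: L=bravo, R=alpha=BASE -> take LEFT -> bravo
i=2: L=foxtrot R=foxtrot -> agree -> foxtrot
Index 2 -> foxtrot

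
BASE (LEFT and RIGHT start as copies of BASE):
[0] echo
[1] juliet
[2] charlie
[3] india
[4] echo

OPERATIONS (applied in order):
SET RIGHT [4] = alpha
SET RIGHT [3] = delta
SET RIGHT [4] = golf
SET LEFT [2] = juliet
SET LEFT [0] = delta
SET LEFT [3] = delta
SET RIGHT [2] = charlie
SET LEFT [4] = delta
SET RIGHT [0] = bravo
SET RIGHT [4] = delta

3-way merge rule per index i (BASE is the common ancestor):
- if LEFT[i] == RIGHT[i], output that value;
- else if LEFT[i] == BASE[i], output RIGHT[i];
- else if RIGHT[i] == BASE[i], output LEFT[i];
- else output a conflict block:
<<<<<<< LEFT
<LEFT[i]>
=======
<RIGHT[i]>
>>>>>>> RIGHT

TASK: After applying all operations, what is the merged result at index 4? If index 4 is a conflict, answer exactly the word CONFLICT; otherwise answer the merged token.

Final LEFT:  [delta, juliet, juliet, delta, delta]
Final RIGHT: [bravo, juliet, charlie, delta, delta]
i=0: BASE=echo L=delta R=bravo all differ -> CONFLICT
i=1: L=juliet R=juliet -> agree -> juliet
i=2: L=juliet, R=charlie=BASE -> take LEFT -> juliet
i=3: L=delta R=delta -> agree -> delta
i=4: L=delta R=delta -> agree -> delta
Index 4 -> delta

Answer: delta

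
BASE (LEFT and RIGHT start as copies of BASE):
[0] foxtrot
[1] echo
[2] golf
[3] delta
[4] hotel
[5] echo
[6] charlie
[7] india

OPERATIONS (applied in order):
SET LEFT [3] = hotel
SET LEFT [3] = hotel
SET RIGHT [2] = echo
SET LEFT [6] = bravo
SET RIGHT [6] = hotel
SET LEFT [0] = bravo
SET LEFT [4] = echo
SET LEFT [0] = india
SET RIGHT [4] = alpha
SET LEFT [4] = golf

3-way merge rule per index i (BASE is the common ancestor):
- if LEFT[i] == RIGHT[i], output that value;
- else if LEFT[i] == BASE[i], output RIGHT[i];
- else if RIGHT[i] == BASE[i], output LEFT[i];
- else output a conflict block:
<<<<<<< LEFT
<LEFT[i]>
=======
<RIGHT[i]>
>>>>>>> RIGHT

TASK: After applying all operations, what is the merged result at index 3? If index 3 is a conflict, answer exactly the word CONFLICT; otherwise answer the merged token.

Answer: hotel

Derivation:
Final LEFT:  [india, echo, golf, hotel, golf, echo, bravo, india]
Final RIGHT: [foxtrot, echo, echo, delta, alpha, echo, hotel, india]
i=0: L=india, R=foxtrot=BASE -> take LEFT -> india
i=1: L=echo R=echo -> agree -> echo
i=2: L=golf=BASE, R=echo -> take RIGHT -> echo
i=3: L=hotel, R=delta=BASE -> take LEFT -> hotel
i=4: BASE=hotel L=golf R=alpha all differ -> CONFLICT
i=5: L=echo R=echo -> agree -> echo
i=6: BASE=charlie L=bravo R=hotel all differ -> CONFLICT
i=7: L=india R=india -> agree -> india
Index 3 -> hotel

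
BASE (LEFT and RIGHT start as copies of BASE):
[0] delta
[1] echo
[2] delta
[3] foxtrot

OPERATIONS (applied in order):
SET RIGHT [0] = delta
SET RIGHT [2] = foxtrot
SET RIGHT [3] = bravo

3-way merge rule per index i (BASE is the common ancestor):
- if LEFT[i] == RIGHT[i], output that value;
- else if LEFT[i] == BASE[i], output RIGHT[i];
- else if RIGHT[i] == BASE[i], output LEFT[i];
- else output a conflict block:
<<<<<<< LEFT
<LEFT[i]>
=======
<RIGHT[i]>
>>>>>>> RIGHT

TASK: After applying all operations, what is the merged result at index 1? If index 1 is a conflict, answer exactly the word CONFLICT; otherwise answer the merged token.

Answer: echo

Derivation:
Final LEFT:  [delta, echo, delta, foxtrot]
Final RIGHT: [delta, echo, foxtrot, bravo]
i=0: L=delta R=delta -> agree -> delta
i=1: L=echo R=echo -> agree -> echo
i=2: L=delta=BASE, R=foxtrot -> take RIGHT -> foxtrot
i=3: L=foxtrot=BASE, R=bravo -> take RIGHT -> bravo
Index 1 -> echo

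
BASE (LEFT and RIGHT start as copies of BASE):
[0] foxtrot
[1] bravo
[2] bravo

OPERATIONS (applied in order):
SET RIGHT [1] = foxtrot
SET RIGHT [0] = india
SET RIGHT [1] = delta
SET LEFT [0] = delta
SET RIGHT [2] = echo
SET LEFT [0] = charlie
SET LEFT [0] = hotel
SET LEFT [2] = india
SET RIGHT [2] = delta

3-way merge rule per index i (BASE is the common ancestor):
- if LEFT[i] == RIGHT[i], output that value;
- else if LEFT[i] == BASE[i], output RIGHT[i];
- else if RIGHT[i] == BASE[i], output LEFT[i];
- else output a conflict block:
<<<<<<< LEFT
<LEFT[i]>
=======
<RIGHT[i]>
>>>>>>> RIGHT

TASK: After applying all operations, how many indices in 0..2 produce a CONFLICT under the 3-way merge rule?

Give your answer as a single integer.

Answer: 2

Derivation:
Final LEFT:  [hotel, bravo, india]
Final RIGHT: [india, delta, delta]
i=0: BASE=foxtrot L=hotel R=india all differ -> CONFLICT
i=1: L=bravo=BASE, R=delta -> take RIGHT -> delta
i=2: BASE=bravo L=india R=delta all differ -> CONFLICT
Conflict count: 2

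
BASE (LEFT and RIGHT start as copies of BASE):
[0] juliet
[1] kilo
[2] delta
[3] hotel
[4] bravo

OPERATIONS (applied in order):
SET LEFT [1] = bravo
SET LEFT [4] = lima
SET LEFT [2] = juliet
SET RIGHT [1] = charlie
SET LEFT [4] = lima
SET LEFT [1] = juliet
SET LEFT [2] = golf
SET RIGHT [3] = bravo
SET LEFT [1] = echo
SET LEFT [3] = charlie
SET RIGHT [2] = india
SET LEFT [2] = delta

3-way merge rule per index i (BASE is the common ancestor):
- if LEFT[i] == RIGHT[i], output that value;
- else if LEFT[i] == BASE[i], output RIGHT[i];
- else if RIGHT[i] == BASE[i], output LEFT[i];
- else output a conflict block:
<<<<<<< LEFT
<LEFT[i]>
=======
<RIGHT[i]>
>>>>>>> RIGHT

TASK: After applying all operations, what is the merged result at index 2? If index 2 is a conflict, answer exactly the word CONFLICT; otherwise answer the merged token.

Answer: india

Derivation:
Final LEFT:  [juliet, echo, delta, charlie, lima]
Final RIGHT: [juliet, charlie, india, bravo, bravo]
i=0: L=juliet R=juliet -> agree -> juliet
i=1: BASE=kilo L=echo R=charlie all differ -> CONFLICT
i=2: L=delta=BASE, R=india -> take RIGHT -> india
i=3: BASE=hotel L=charlie R=bravo all differ -> CONFLICT
i=4: L=lima, R=bravo=BASE -> take LEFT -> lima
Index 2 -> india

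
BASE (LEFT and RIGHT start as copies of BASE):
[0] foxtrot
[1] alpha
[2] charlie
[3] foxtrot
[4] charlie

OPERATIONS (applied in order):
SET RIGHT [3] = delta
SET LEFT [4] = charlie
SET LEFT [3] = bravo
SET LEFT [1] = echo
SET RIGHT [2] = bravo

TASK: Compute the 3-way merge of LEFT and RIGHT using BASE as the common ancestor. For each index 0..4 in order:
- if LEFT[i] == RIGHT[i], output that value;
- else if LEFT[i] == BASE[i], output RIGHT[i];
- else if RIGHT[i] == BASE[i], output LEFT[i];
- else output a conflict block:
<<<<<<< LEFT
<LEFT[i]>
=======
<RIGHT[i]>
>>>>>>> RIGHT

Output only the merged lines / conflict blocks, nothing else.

Answer: foxtrot
echo
bravo
<<<<<<< LEFT
bravo
=======
delta
>>>>>>> RIGHT
charlie

Derivation:
Final LEFT:  [foxtrot, echo, charlie, bravo, charlie]
Final RIGHT: [foxtrot, alpha, bravo, delta, charlie]
i=0: L=foxtrot R=foxtrot -> agree -> foxtrot
i=1: L=echo, R=alpha=BASE -> take LEFT -> echo
i=2: L=charlie=BASE, R=bravo -> take RIGHT -> bravo
i=3: BASE=foxtrot L=bravo R=delta all differ -> CONFLICT
i=4: L=charlie R=charlie -> agree -> charlie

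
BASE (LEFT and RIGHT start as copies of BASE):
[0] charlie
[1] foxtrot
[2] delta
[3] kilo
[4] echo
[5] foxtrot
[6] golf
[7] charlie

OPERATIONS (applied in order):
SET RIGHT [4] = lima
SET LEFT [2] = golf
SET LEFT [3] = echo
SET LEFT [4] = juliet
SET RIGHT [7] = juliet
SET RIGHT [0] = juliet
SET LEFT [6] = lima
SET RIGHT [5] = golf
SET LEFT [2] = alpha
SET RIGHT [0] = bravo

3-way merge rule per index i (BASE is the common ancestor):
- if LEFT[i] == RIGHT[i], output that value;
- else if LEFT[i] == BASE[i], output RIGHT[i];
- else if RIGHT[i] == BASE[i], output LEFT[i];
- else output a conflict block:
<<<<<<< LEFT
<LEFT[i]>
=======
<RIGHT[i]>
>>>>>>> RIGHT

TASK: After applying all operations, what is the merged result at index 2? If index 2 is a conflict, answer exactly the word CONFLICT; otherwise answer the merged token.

Answer: alpha

Derivation:
Final LEFT:  [charlie, foxtrot, alpha, echo, juliet, foxtrot, lima, charlie]
Final RIGHT: [bravo, foxtrot, delta, kilo, lima, golf, golf, juliet]
i=0: L=charlie=BASE, R=bravo -> take RIGHT -> bravo
i=1: L=foxtrot R=foxtrot -> agree -> foxtrot
i=2: L=alpha, R=delta=BASE -> take LEFT -> alpha
i=3: L=echo, R=kilo=BASE -> take LEFT -> echo
i=4: BASE=echo L=juliet R=lima all differ -> CONFLICT
i=5: L=foxtrot=BASE, R=golf -> take RIGHT -> golf
i=6: L=lima, R=golf=BASE -> take LEFT -> lima
i=7: L=charlie=BASE, R=juliet -> take RIGHT -> juliet
Index 2 -> alpha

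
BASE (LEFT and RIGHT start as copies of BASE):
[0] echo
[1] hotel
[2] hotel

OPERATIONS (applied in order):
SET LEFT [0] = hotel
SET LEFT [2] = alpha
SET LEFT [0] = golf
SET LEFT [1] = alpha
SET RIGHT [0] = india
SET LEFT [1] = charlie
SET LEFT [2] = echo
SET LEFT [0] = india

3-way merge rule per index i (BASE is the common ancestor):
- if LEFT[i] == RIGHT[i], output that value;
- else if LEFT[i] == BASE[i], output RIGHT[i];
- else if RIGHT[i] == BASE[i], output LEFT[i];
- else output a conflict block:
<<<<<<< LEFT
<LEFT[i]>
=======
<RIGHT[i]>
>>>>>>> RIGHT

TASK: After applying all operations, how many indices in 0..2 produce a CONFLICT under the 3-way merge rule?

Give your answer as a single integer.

Answer: 0

Derivation:
Final LEFT:  [india, charlie, echo]
Final RIGHT: [india, hotel, hotel]
i=0: L=india R=india -> agree -> india
i=1: L=charlie, R=hotel=BASE -> take LEFT -> charlie
i=2: L=echo, R=hotel=BASE -> take LEFT -> echo
Conflict count: 0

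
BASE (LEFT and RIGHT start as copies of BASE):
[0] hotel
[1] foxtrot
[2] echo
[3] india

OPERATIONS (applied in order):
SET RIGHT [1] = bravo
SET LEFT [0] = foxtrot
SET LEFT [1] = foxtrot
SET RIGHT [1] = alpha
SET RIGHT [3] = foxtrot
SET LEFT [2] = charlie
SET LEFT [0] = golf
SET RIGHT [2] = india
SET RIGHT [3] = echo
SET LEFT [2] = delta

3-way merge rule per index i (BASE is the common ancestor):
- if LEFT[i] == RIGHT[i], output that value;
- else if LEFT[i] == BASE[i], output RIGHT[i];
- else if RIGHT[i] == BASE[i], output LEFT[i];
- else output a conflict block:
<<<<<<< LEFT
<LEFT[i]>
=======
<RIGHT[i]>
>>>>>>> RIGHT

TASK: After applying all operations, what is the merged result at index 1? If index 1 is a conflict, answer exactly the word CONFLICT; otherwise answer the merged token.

Final LEFT:  [golf, foxtrot, delta, india]
Final RIGHT: [hotel, alpha, india, echo]
i=0: L=golf, R=hotel=BASE -> take LEFT -> golf
i=1: L=foxtrot=BASE, R=alpha -> take RIGHT -> alpha
i=2: BASE=echo L=delta R=india all differ -> CONFLICT
i=3: L=india=BASE, R=echo -> take RIGHT -> echo
Index 1 -> alpha

Answer: alpha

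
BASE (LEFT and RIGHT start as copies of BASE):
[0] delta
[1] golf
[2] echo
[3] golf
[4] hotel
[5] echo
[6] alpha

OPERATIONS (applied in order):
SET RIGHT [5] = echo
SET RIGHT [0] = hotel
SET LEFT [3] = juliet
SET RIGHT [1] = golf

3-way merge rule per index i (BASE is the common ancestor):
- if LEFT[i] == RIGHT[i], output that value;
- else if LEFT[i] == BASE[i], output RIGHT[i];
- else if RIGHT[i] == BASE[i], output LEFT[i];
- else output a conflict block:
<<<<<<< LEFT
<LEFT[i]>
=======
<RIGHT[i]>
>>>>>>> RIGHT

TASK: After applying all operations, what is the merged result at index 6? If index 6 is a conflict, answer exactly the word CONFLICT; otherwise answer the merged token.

Answer: alpha

Derivation:
Final LEFT:  [delta, golf, echo, juliet, hotel, echo, alpha]
Final RIGHT: [hotel, golf, echo, golf, hotel, echo, alpha]
i=0: L=delta=BASE, R=hotel -> take RIGHT -> hotel
i=1: L=golf R=golf -> agree -> golf
i=2: L=echo R=echo -> agree -> echo
i=3: L=juliet, R=golf=BASE -> take LEFT -> juliet
i=4: L=hotel R=hotel -> agree -> hotel
i=5: L=echo R=echo -> agree -> echo
i=6: L=alpha R=alpha -> agree -> alpha
Index 6 -> alpha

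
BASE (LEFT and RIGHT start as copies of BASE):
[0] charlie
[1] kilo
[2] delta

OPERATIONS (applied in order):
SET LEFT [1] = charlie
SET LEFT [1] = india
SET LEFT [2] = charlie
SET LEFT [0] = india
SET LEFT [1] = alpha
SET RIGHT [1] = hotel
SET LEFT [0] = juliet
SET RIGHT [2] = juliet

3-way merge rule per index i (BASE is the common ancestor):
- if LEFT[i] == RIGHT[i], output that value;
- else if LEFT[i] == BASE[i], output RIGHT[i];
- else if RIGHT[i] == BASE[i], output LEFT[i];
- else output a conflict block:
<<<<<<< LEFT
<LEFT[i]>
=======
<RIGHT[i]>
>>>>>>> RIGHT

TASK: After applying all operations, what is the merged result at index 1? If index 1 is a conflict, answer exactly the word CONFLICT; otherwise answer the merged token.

Answer: CONFLICT

Derivation:
Final LEFT:  [juliet, alpha, charlie]
Final RIGHT: [charlie, hotel, juliet]
i=0: L=juliet, R=charlie=BASE -> take LEFT -> juliet
i=1: BASE=kilo L=alpha R=hotel all differ -> CONFLICT
i=2: BASE=delta L=charlie R=juliet all differ -> CONFLICT
Index 1 -> CONFLICT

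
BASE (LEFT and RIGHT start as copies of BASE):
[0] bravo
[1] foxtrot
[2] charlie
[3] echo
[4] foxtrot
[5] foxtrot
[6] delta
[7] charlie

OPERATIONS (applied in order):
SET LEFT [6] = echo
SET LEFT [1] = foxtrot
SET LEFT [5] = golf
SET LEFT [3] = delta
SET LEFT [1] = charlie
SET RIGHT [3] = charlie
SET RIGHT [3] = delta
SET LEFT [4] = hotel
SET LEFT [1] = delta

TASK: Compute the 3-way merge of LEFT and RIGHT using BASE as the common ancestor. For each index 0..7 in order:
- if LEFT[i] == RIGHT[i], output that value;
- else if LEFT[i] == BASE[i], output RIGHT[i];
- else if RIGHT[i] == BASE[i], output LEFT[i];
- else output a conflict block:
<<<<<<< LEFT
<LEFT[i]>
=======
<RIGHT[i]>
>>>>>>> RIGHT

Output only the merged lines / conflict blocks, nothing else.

Answer: bravo
delta
charlie
delta
hotel
golf
echo
charlie

Derivation:
Final LEFT:  [bravo, delta, charlie, delta, hotel, golf, echo, charlie]
Final RIGHT: [bravo, foxtrot, charlie, delta, foxtrot, foxtrot, delta, charlie]
i=0: L=bravo R=bravo -> agree -> bravo
i=1: L=delta, R=foxtrot=BASE -> take LEFT -> delta
i=2: L=charlie R=charlie -> agree -> charlie
i=3: L=delta R=delta -> agree -> delta
i=4: L=hotel, R=foxtrot=BASE -> take LEFT -> hotel
i=5: L=golf, R=foxtrot=BASE -> take LEFT -> golf
i=6: L=echo, R=delta=BASE -> take LEFT -> echo
i=7: L=charlie R=charlie -> agree -> charlie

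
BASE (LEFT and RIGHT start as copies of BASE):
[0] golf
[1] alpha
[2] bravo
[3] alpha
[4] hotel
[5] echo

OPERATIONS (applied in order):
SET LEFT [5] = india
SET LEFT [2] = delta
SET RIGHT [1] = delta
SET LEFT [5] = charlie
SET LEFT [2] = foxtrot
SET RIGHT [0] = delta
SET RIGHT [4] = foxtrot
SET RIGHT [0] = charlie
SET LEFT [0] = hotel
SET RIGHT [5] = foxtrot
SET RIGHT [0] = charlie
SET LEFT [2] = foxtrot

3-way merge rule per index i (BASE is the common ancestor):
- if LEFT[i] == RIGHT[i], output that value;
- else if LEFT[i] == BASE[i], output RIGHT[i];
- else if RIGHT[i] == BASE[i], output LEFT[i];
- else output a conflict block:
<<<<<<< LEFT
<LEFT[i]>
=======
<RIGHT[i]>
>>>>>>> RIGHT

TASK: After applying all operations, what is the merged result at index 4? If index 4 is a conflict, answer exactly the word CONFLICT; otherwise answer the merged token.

Answer: foxtrot

Derivation:
Final LEFT:  [hotel, alpha, foxtrot, alpha, hotel, charlie]
Final RIGHT: [charlie, delta, bravo, alpha, foxtrot, foxtrot]
i=0: BASE=golf L=hotel R=charlie all differ -> CONFLICT
i=1: L=alpha=BASE, R=delta -> take RIGHT -> delta
i=2: L=foxtrot, R=bravo=BASE -> take LEFT -> foxtrot
i=3: L=alpha R=alpha -> agree -> alpha
i=4: L=hotel=BASE, R=foxtrot -> take RIGHT -> foxtrot
i=5: BASE=echo L=charlie R=foxtrot all differ -> CONFLICT
Index 4 -> foxtrot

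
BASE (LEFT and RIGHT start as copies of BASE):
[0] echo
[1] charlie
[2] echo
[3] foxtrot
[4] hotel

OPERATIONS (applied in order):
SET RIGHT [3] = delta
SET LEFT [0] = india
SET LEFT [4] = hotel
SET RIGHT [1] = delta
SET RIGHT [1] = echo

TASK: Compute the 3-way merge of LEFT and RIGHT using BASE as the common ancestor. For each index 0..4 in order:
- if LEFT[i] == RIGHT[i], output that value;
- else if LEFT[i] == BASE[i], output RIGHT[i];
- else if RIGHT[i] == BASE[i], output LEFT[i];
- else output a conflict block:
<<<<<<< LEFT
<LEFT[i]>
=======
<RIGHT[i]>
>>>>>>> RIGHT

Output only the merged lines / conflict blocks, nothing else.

Answer: india
echo
echo
delta
hotel

Derivation:
Final LEFT:  [india, charlie, echo, foxtrot, hotel]
Final RIGHT: [echo, echo, echo, delta, hotel]
i=0: L=india, R=echo=BASE -> take LEFT -> india
i=1: L=charlie=BASE, R=echo -> take RIGHT -> echo
i=2: L=echo R=echo -> agree -> echo
i=3: L=foxtrot=BASE, R=delta -> take RIGHT -> delta
i=4: L=hotel R=hotel -> agree -> hotel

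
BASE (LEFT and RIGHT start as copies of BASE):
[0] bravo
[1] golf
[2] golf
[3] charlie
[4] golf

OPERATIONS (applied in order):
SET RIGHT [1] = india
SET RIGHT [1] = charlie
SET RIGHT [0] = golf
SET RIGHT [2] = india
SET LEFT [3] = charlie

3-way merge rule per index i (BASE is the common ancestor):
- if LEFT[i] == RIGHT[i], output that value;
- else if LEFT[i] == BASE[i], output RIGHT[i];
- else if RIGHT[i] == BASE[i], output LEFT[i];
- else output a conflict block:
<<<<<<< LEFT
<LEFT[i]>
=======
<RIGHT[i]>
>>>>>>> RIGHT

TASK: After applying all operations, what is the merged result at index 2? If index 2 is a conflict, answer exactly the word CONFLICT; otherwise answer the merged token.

Final LEFT:  [bravo, golf, golf, charlie, golf]
Final RIGHT: [golf, charlie, india, charlie, golf]
i=0: L=bravo=BASE, R=golf -> take RIGHT -> golf
i=1: L=golf=BASE, R=charlie -> take RIGHT -> charlie
i=2: L=golf=BASE, R=india -> take RIGHT -> india
i=3: L=charlie R=charlie -> agree -> charlie
i=4: L=golf R=golf -> agree -> golf
Index 2 -> india

Answer: india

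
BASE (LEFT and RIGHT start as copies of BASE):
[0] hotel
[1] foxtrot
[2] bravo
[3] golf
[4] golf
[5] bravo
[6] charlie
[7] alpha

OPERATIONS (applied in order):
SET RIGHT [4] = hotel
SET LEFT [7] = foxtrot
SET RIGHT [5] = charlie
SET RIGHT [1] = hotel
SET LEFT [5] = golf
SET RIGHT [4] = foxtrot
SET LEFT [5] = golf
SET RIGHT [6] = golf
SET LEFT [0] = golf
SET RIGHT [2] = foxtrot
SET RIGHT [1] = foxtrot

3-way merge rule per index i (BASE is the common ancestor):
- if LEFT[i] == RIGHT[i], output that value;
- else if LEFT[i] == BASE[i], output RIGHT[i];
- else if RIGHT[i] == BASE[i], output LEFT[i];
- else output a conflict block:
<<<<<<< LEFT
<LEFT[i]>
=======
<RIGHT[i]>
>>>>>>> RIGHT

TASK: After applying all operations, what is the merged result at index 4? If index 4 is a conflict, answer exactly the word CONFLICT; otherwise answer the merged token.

Final LEFT:  [golf, foxtrot, bravo, golf, golf, golf, charlie, foxtrot]
Final RIGHT: [hotel, foxtrot, foxtrot, golf, foxtrot, charlie, golf, alpha]
i=0: L=golf, R=hotel=BASE -> take LEFT -> golf
i=1: L=foxtrot R=foxtrot -> agree -> foxtrot
i=2: L=bravo=BASE, R=foxtrot -> take RIGHT -> foxtrot
i=3: L=golf R=golf -> agree -> golf
i=4: L=golf=BASE, R=foxtrot -> take RIGHT -> foxtrot
i=5: BASE=bravo L=golf R=charlie all differ -> CONFLICT
i=6: L=charlie=BASE, R=golf -> take RIGHT -> golf
i=7: L=foxtrot, R=alpha=BASE -> take LEFT -> foxtrot
Index 4 -> foxtrot

Answer: foxtrot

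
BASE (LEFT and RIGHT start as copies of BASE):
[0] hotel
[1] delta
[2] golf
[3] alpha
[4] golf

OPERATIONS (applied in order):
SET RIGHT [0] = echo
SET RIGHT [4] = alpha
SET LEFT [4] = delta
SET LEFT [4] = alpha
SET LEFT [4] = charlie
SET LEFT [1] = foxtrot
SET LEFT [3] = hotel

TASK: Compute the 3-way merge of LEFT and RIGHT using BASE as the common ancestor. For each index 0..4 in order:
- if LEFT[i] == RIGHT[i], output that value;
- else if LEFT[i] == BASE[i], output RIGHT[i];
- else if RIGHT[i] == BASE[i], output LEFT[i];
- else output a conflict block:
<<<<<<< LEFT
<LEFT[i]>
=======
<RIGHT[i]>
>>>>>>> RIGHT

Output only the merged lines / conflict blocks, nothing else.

Final LEFT:  [hotel, foxtrot, golf, hotel, charlie]
Final RIGHT: [echo, delta, golf, alpha, alpha]
i=0: L=hotel=BASE, R=echo -> take RIGHT -> echo
i=1: L=foxtrot, R=delta=BASE -> take LEFT -> foxtrot
i=2: L=golf R=golf -> agree -> golf
i=3: L=hotel, R=alpha=BASE -> take LEFT -> hotel
i=4: BASE=golf L=charlie R=alpha all differ -> CONFLICT

Answer: echo
foxtrot
golf
hotel
<<<<<<< LEFT
charlie
=======
alpha
>>>>>>> RIGHT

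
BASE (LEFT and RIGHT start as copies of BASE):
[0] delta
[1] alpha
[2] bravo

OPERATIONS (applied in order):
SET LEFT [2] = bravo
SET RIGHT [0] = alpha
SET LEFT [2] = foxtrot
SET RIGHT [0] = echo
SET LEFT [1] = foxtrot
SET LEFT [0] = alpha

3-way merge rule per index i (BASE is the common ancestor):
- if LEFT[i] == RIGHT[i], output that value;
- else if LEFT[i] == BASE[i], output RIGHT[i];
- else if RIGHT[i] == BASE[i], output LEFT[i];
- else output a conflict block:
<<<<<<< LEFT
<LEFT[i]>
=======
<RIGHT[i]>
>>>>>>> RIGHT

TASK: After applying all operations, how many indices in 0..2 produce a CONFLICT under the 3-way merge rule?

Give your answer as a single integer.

Answer: 1

Derivation:
Final LEFT:  [alpha, foxtrot, foxtrot]
Final RIGHT: [echo, alpha, bravo]
i=0: BASE=delta L=alpha R=echo all differ -> CONFLICT
i=1: L=foxtrot, R=alpha=BASE -> take LEFT -> foxtrot
i=2: L=foxtrot, R=bravo=BASE -> take LEFT -> foxtrot
Conflict count: 1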